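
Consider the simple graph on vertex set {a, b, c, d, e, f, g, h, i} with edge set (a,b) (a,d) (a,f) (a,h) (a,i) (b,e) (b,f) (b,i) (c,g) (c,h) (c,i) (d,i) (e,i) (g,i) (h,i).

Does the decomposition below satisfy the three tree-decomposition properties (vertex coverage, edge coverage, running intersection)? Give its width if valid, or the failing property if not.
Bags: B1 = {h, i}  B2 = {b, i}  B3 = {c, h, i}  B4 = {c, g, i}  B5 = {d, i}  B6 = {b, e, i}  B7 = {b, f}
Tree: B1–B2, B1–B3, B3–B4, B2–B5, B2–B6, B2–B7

A tree decomposition must satisfy three properties: every vertex lies in some bag; for every edge, both endpoints lie together in some bag; and for every vertex, the bags containing it form a connected subtree. Here vertex a appears in no bag, so the decomposition is invalid.

No — vertex a appears in no bag.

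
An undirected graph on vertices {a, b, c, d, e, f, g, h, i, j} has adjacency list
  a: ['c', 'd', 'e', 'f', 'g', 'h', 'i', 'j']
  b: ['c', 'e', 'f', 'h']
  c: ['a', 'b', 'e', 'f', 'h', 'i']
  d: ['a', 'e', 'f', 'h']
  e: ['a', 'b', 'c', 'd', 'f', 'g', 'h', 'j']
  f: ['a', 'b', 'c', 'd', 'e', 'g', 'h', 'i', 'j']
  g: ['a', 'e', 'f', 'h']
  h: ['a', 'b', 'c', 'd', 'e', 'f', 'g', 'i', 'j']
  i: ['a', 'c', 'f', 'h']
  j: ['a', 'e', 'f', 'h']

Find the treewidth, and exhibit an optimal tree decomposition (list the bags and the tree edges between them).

Treewidth 4.
One such decomposition:
Bags: B1 = {a, c, e, f, h}  B2 = {a, d, e, f, h}  B3 = {a, e, f, g, h}  B4 = {b, c, e, f, h}  B5 = {a, e, f, h, j}  B6 = {a, c, f, h, i}
Tree: B1–B2, B2–B3, B1–B4, B3–B5, B1–B6

The largest bag has 5 vertices, giving width 4; this decomposition certifies tw(G) ≤ 4. For the lower bound, the 5 vertices {a, d, e, f, h} are pairwise adjacent, and any tree decomposition puts a clique entirely inside one bag — forcing width ≥ 4. Therefore the treewidth is 4.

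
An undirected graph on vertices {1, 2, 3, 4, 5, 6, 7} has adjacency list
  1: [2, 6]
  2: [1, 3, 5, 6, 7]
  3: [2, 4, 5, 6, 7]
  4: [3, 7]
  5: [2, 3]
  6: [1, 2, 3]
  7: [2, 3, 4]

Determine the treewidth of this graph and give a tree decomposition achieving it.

Treewidth 2.
One such decomposition:
Bags: B1 = {2, 3, 7}  B2 = {2, 3, 5}  B3 = {3, 4, 7}  B4 = {2, 3, 6}  B5 = {1, 2, 6}
Tree: B1–B2, B1–B3, B2–B4, B4–B5

Every bag has size at most 3, so the width is 3 − 1 = 2 and tw(G) ≤ 2. For the lower bound, the 3 vertices {1, 2, 6} are pairwise adjacent, and any tree decomposition puts a clique entirely inside one bag — forcing width ≥ 2. Hence tw(G) = 2 exactly.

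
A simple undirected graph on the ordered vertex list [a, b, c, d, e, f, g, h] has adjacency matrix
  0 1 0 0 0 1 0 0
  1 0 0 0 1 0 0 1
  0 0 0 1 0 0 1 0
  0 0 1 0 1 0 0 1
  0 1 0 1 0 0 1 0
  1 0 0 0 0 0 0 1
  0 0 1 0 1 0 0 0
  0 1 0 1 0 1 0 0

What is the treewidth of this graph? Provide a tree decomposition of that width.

Treewidth 2.
One such decomposition:
Bags: B1 = {a, b, f}  B2 = {b, f, h}  B3 = {b, e, h}  B4 = {d, e, h}  B5 = {d, e, g}  B6 = {c, d, g}
Tree: B1–B2, B2–B3, B3–B4, B4–B5, B5–B6

The largest bag has 3 vertices, giving width 2; this decomposition certifies tw(G) ≤ 2. The edges a–f–h–b–a form a cycle, so G is not a tree and its treewidth is at least 2. Therefore the treewidth is 2.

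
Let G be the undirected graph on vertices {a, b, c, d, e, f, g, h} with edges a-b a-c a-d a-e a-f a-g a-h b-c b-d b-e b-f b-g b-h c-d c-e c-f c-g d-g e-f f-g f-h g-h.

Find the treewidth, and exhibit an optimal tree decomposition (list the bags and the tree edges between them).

Treewidth 4.
Bags: B1 = {a, b, f, g, h}  B2 = {a, b, c, f, g}  B3 = {a, b, c, d, g}  B4 = {a, b, c, e, f}
Tree: B1–B2, B2–B3, B2–B4

Each bag holds 5 vertices, so the decomposition has width 4, which upper-bounds the treewidth. On the other hand G contains the 5-clique {a, b, c, d, g}. A clique must lie in a single bag of any decomposition, so no decomposition can have width below 4. Combining the bounds, tw(G) = 4.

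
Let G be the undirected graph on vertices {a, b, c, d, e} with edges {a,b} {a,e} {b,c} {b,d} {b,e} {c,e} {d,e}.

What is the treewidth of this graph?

2

A width-2 tree decomposition is:
Bags: B1 = {a, b, e}  B2 = {b, c, e}  B3 = {b, d, e}
Tree: B1–B2, B2–B3
Every bag has size at most 3, so the width is 3 − 1 = 2 and tw(G) ≤ 2. On the other hand G contains the 3-clique {b, d, e}. A clique must lie in a single bag of any decomposition, so no decomposition can have width below 2. Combining the bounds, tw(G) = 2.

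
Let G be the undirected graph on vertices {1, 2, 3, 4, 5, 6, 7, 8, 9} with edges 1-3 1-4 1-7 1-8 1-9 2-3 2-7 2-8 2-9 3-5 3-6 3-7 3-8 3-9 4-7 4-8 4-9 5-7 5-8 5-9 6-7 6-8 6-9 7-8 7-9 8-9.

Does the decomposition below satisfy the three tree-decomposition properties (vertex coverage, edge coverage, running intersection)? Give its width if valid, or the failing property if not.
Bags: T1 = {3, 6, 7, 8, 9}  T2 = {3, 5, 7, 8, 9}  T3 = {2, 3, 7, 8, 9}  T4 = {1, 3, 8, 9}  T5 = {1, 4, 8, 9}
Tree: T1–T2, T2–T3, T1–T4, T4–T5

No — edge (7,1) lies in no bag.

A tree decomposition must satisfy three properties: every vertex lies in some bag; for every edge, both endpoints lie together in some bag; and for every vertex, the bags containing it form a connected subtree. Here edge (7,1) lies in no bag, so the decomposition is invalid.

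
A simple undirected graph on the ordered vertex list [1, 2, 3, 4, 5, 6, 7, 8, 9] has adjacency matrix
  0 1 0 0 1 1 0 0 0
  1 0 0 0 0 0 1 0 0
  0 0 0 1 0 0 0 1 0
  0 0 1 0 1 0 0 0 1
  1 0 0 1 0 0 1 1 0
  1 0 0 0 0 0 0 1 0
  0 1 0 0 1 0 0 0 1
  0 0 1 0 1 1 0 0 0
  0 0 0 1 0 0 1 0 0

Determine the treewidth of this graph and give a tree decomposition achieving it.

Treewidth 3.
One such decomposition:
Bags: B1 = {2, 4, 7, 9}  B2 = {2, 4, 5, 7}  B3 = {1, 2, 4, 5}  B4 = {1, 3, 4, 5}  B5 = {1, 3, 5, 8}  B6 = {1, 3, 6, 8}
Tree: B1–B2, B2–B3, B3–B4, B4–B5, B5–B6

Every bag has size at most 4, so the width is 4 − 1 = 3 and tw(G) ≤ 3. For the lower bound: the 4 vertex sets {2,7,9}, {4}, {5}, {1,3,6,8} are disjoint, each induces a connected subgraph, and every pair is joined by at least one edge of G. Contracting each set to a single vertex therefore yields K_{4} as a minor, and since treewidth is minor-monotone, tw(G) ≥ tw(K_{4}) = 3. Hence tw(G) = 3 exactly.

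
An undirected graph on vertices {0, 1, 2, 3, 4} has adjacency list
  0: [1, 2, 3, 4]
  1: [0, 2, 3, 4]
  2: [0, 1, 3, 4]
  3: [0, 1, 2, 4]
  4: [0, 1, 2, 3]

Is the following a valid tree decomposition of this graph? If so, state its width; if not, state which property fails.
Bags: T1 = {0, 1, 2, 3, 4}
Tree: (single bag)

Yes; width 4.

Every vertex of G appears in some bag (union = {0, 1, 2, 3, 4}); every edge is covered by a bag; and for each vertex v the set of bags containing v is connected in the bag tree. The decomposition is therefore valid. The largest bag has 5 vertices, so the width is 4.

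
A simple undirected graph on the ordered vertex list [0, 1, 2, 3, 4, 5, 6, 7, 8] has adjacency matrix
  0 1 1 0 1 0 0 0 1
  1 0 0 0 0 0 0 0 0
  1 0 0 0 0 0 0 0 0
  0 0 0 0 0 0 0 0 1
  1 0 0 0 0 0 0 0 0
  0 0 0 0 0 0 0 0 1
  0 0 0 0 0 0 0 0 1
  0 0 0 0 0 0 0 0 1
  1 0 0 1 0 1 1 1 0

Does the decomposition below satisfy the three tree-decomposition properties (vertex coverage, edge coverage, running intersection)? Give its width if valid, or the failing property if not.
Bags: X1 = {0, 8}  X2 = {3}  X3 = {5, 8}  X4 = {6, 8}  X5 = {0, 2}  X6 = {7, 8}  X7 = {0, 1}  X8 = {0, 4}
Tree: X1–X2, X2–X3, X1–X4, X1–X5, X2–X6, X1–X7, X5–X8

No — edge (8,3) lies in no bag.

A tree decomposition must satisfy three properties: every vertex lies in some bag; for every edge, both endpoints lie together in some bag; and for every vertex, the bags containing it form a connected subtree. Here edge (8,3) lies in no bag, so the decomposition is invalid.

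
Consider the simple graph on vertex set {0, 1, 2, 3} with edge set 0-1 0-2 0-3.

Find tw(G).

1

A width-1 tree decomposition is:
Bags: B1 = {0, 2}  B2 = {0, 3}  B3 = {0, 1}
Tree: B1–B2, B2–B3
The largest bag has 2 vertices, giving width 1; this decomposition certifies tw(G) ≤ 1. G has an edge, so its treewidth is at least 1. The upper and lower bounds meet at 1, so that is the treewidth.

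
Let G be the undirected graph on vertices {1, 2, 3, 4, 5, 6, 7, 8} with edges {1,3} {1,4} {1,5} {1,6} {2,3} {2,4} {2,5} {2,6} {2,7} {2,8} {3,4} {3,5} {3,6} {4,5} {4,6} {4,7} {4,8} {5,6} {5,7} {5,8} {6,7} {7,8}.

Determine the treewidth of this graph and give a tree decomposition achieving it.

Treewidth 4.
One such decomposition:
Bags: B1 = {2, 4, 5, 6, 7}  B2 = {2, 3, 4, 5, 6}  B3 = {1, 3, 4, 5, 6}  B4 = {2, 4, 5, 7, 8}
Tree: B1–B2, B2–B3, B1–B4

The largest bag has 5 vertices, giving width 4; this decomposition certifies tw(G) ≤ 4. On the other hand G contains the 5-clique {1, 3, 4, 5, 6}. A clique must lie in a single bag of any decomposition, so no decomposition can have width below 4. The upper and lower bounds meet at 4, so that is the treewidth.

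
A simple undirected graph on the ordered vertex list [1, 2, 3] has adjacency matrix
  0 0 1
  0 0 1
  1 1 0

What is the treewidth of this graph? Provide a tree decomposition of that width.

Every bag has size at most 2, so the width is 2 − 1 = 1 and tw(G) ≤ 1. Any graph with an edge has treewidth ≥ 1, and G has the edge 3–1. Therefore the treewidth is 1.

Treewidth 1.
Bags: B1 = {1, 3}  B2 = {2, 3}
Tree: B1–B2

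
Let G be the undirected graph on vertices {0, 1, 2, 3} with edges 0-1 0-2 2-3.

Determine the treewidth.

1

A width-1 tree decomposition is:
Bags: B1 = {0, 2}  B2 = {2, 3}  B3 = {0, 1}
Tree: B1–B2, B1–B3
Every bag has size at most 2, so the width is 2 − 1 = 1 and tw(G) ≤ 1. G has an edge, so its treewidth is at least 1. The upper and lower bounds meet at 1, so that is the treewidth.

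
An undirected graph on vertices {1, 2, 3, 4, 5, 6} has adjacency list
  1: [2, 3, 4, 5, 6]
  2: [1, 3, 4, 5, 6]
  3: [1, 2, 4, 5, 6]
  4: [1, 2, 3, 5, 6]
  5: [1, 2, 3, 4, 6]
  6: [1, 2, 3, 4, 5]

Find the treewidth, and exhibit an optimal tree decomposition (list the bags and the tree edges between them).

With just one bag of size 6, the width is 6 − 1 = 5, so tw(G) ≤ 5. On the other hand G contains the 6-clique {1, 2, 3, 4, 5, 6}. A clique must lie in a single bag of any decomposition, so no decomposition can have width below 5. The upper and lower bounds meet at 5, so that is the treewidth.

Treewidth 5.
One such decomposition:
Bags: B1 = {1, 2, 3, 4, 5, 6}
Tree: (single bag)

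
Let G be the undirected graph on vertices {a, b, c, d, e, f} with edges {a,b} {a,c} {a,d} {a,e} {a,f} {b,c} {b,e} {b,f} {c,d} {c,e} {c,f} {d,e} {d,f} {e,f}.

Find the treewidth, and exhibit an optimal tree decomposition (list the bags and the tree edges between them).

Every bag has size at most 5, so the width is 5 − 1 = 4 and tw(G) ≤ 4. Conversely, {a, c, d, e, f} is a clique of size 5, and the vertices of any clique must share a bag in every tree decomposition; so some bag has ≥ 5 vertices and tw(G) ≥ 4. The upper and lower bounds meet at 4, so that is the treewidth.

Treewidth 4.
One optimal decomposition is:
Bags: B1 = {a, b, c, e, f}  B2 = {a, c, d, e, f}
Tree: B1–B2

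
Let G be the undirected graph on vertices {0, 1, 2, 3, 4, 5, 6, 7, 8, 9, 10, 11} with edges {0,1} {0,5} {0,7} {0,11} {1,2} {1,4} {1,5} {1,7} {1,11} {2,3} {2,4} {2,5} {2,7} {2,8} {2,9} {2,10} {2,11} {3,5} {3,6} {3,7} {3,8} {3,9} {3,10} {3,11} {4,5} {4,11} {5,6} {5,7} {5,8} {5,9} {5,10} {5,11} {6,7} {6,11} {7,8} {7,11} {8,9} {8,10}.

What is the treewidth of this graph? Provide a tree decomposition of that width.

The largest bag has 5 vertices, giving width 4; this decomposition certifies tw(G) ≤ 4. For the lower bound, the 5 vertices {0, 1, 5, 7, 11} are pairwise adjacent, and any tree decomposition puts a clique entirely inside one bag — forcing width ≥ 4. The upper and lower bounds meet at 4, so that is the treewidth.

Treewidth 4.
Bags: B1 = {1, 2, 5, 7, 11}  B2 = {2, 3, 5, 7, 11}  B3 = {2, 3, 5, 7, 8}  B4 = {2, 3, 5, 8, 10}  B5 = {1, 2, 4, 5, 11}  B6 = {3, 5, 6, 7, 11}  B7 = {2, 3, 5, 8, 9}  B8 = {0, 1, 5, 7, 11}
Tree: B1–B2, B2–B3, B3–B4, B1–B5, B2–B6, B4–B7, B1–B8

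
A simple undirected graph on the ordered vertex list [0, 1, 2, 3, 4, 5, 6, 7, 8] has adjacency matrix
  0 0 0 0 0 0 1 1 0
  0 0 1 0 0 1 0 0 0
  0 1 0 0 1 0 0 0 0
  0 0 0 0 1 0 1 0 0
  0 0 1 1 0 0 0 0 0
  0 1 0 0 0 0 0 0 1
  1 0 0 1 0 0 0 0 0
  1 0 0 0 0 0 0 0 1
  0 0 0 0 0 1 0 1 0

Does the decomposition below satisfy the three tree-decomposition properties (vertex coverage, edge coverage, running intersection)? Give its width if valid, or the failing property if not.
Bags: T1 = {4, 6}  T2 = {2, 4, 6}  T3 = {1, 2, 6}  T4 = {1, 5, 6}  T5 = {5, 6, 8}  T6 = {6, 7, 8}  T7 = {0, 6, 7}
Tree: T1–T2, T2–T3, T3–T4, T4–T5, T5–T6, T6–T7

No — vertex 3 appears in no bag.

A tree decomposition must satisfy three properties: every vertex lies in some bag; for every edge, both endpoints lie together in some bag; and for every vertex, the bags containing it form a connected subtree. Here vertex 3 appears in no bag, so the decomposition is invalid.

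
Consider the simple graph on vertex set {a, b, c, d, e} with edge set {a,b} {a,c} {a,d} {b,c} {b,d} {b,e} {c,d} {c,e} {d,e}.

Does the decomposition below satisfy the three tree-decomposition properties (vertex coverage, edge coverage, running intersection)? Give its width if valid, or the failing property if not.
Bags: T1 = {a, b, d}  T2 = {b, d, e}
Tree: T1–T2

A tree decomposition must satisfy three properties: every vertex lies in some bag; for every edge, both endpoints lie together in some bag; and for every vertex, the bags containing it form a connected subtree. Here vertex c appears in no bag, so the decomposition is invalid.

No — vertex c appears in no bag.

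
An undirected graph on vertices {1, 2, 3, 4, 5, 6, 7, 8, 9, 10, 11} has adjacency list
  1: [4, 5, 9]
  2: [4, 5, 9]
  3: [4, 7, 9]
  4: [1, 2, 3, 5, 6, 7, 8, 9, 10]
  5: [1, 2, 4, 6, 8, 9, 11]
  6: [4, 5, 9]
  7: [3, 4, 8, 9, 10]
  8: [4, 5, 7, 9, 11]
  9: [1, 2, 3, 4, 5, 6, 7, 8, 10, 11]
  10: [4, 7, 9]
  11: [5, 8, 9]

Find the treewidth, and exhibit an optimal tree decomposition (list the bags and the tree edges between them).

Treewidth 3.
One such decomposition:
Bags: B1 = {4, 7, 8, 9}  B2 = {4, 5, 8, 9}  B3 = {1, 4, 5, 9}  B4 = {4, 7, 9, 10}  B5 = {4, 5, 6, 9}  B6 = {3, 4, 7, 9}  B7 = {2, 4, 5, 9}  B8 = {5, 8, 9, 11}
Tree: B1–B2, B2–B3, B1–B4, B3–B5, B4–B6, B2–B7, B2–B8

Each bag holds 4 vertices, so the decomposition has width 3, which upper-bounds the treewidth. Conversely, {5, 8, 9, 11} is a clique of size 4, and the vertices of any clique must share a bag in every tree decomposition; so some bag has ≥ 4 vertices and tw(G) ≥ 3. Combining the bounds, tw(G) = 3.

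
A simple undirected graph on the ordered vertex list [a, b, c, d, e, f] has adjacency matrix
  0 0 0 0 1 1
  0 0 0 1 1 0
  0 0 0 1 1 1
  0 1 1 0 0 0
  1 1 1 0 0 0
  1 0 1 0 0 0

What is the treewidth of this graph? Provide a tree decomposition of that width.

The largest bag has 3 vertices, giving width 2; this decomposition certifies tw(G) ≤ 2. For the lower bound, G contains the cycle f–a–e–c–f, so G is not a forest; only forests have treewidth ≤ 1, hence tw(G) ≥ 2. Combining the bounds, tw(G) = 2.

Treewidth 2.
One optimal decomposition is:
Bags: B1 = {a, c, f}  B2 = {a, c, e}  B3 = {c, d, e}  B4 = {b, d, e}
Tree: B1–B2, B2–B3, B3–B4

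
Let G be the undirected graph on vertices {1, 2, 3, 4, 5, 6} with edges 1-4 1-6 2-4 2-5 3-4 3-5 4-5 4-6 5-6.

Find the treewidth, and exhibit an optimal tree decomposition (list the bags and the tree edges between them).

Treewidth 2.
Bags: B1 = {4, 5, 6}  B2 = {2, 4, 5}  B3 = {3, 4, 5}  B4 = {1, 4, 6}
Tree: B1–B2, B2–B3, B1–B4

The largest bag has 3 vertices, giving width 2; this decomposition certifies tw(G) ≤ 2. Conversely, {1, 4, 6} is a clique of size 3, and the vertices of any clique must share a bag in every tree decomposition; so some bag has ≥ 3 vertices and tw(G) ≥ 2. Hence tw(G) = 2 exactly.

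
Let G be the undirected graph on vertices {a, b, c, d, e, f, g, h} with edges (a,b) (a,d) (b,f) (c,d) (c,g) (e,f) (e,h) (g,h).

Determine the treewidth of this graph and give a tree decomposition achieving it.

Treewidth 2.
One such decomposition:
Bags: B1 = {b, e, f}  B2 = {b, e, h}  B3 = {b, g, h}  B4 = {b, c, g}  B5 = {b, c, d}  B6 = {a, b, d}
Tree: B1–B2, B2–B3, B3–B4, B4–B5, B5–B6

Every bag has size at most 3, so the width is 3 − 1 = 2 and tw(G) ≤ 2. The edges b–f–e–h–g–c–d–a–b form a cycle, so G is not a tree and its treewidth is at least 2. Combining the bounds, tw(G) = 2.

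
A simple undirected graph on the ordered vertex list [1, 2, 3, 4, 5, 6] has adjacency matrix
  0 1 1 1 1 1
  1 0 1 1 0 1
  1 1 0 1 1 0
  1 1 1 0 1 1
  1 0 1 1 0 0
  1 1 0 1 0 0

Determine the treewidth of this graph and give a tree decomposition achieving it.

Treewidth 3.
One optimal decomposition is:
Bags: B1 = {1, 3, 4, 5}  B2 = {1, 2, 3, 4}  B3 = {1, 2, 4, 6}
Tree: B1–B2, B2–B3

The largest bag has 4 vertices, giving width 3; this decomposition certifies tw(G) ≤ 3. On the other hand G contains the 4-clique {1, 2, 3, 4}. A clique must lie in a single bag of any decomposition, so no decomposition can have width below 3. Hence tw(G) = 3 exactly.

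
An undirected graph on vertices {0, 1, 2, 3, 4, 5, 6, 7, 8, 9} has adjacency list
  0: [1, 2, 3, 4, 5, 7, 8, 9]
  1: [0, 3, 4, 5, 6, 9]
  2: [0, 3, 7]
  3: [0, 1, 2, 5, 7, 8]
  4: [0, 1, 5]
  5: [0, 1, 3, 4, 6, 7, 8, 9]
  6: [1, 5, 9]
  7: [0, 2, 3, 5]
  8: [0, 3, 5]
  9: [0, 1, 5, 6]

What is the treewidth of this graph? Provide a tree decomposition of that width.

Every bag has size at most 4, so the width is 4 − 1 = 3 and tw(G) ≤ 3. Conversely, {0, 2, 3, 7} is a clique of size 4, and the vertices of any clique must share a bag in every tree decomposition; so some bag has ≥ 4 vertices and tw(G) ≥ 3. The upper and lower bounds meet at 3, so that is the treewidth.

Treewidth 3.
Bags: B1 = {0, 1, 3, 5}  B2 = {0, 1, 5, 9}  B3 = {0, 3, 5, 7}  B4 = {0, 2, 3, 7}  B5 = {1, 5, 6, 9}  B6 = {0, 3, 5, 8}  B7 = {0, 1, 4, 5}
Tree: B1–B2, B1–B3, B3–B4, B2–B5, B1–B6, B2–B7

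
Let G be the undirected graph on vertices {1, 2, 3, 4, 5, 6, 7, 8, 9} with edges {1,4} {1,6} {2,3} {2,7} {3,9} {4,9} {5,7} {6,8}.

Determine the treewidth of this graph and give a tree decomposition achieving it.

Every bag has size at most 2, so the width is 2 − 1 = 1 and tw(G) ≤ 1. Any graph with an edge has treewidth ≥ 1, and G has the edge 8–6. Hence tw(G) = 1 exactly.

Treewidth 1.
One such decomposition:
Bags: B1 = {6, 8}  B2 = {1, 6}  B3 = {1, 4}  B4 = {4, 9}  B5 = {3, 9}  B6 = {2, 3}  B7 = {2, 7}  B8 = {5, 7}
Tree: B1–B2, B2–B3, B3–B4, B4–B5, B5–B6, B6–B7, B7–B8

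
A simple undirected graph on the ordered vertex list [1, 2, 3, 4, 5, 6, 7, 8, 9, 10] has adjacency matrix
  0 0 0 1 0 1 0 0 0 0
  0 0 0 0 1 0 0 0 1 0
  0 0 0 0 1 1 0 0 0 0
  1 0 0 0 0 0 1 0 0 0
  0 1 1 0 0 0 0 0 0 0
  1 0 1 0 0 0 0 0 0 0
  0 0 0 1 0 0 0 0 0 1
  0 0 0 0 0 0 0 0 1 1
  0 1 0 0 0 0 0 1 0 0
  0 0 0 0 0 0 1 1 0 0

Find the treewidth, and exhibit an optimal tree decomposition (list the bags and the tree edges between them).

Treewidth 2.
One optimal decomposition is:
Bags: B1 = {3, 5, 6}  B2 = {1, 5, 6}  B3 = {1, 4, 5}  B4 = {4, 5, 7}  B5 = {5, 7, 10}  B6 = {5, 8, 10}  B7 = {5, 8, 9}  B8 = {2, 5, 9}
Tree: B1–B2, B2–B3, B3–B4, B4–B5, B5–B6, B6–B7, B7–B8

Every bag has size at most 3, so the width is 3 − 1 = 2 and tw(G) ≤ 2. The edges 5–3–6–1–4–7–10–8–9–2–5 form a cycle, so G is not a tree and its treewidth is at least 2. The upper and lower bounds meet at 2, so that is the treewidth.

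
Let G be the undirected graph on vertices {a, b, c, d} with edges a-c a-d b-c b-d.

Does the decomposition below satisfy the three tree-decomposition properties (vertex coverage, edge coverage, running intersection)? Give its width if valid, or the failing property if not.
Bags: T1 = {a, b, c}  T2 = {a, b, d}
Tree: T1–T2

Yes; width 2.

Every vertex of G appears in some bag (union = {a, b, c, d}); every edge is covered by a bag; and for each vertex v the set of bags containing v is connected in the bag tree. The decomposition is therefore valid. The largest bag has 3 vertices, so the width is 2.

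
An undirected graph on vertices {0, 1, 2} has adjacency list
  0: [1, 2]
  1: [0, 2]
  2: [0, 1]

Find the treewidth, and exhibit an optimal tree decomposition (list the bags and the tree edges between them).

With just one bag of size 3, the width is 3 − 1 = 2, so tw(G) ≤ 2. For the lower bound, the 3 vertices {0, 1, 2} are pairwise adjacent, and any tree decomposition puts a clique entirely inside one bag — forcing width ≥ 2. The upper and lower bounds meet at 2, so that is the treewidth.

Treewidth 2.
Bags: B1 = {0, 1, 2}
Tree: (single bag)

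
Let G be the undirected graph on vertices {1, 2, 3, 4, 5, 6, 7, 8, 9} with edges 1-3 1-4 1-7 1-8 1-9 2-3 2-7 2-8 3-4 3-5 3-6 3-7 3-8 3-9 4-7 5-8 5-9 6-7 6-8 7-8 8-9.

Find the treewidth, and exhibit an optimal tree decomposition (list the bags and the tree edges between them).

Treewidth 3.
Bags: B1 = {3, 6, 7, 8}  B2 = {1, 3, 7, 8}  B3 = {1, 3, 8, 9}  B4 = {3, 5, 8, 9}  B5 = {2, 3, 7, 8}  B6 = {1, 3, 4, 7}
Tree: B1–B2, B2–B3, B3–B4, B1–B5, B2–B6

The largest bag has 4 vertices, giving width 3; this decomposition certifies tw(G) ≤ 3. Conversely, {1, 3, 8, 9} is a clique of size 4, and the vertices of any clique must share a bag in every tree decomposition; so some bag has ≥ 4 vertices and tw(G) ≥ 3. Therefore the treewidth is 3.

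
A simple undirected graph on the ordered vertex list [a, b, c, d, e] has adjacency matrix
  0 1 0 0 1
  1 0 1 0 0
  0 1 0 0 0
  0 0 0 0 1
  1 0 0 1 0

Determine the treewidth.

A width-1 tree decomposition is:
Bags: B1 = {d, e}  B2 = {a, e}  B3 = {a, b}  B4 = {b, c}
Tree: B1–B2, B2–B3, B3–B4
Each bag holds 2 vertices, so the decomposition has width 1, which upper-bounds the treewidth. Since G has at least one edge (e.g. d–e), it is not an edgeless graph, so tw(G) ≥ 1. Therefore the treewidth is 1.

1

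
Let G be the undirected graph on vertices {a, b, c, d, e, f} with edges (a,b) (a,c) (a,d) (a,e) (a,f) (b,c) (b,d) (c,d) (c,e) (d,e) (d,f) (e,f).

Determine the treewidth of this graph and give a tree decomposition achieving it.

Treewidth 3.
Bags: B1 = {a, d, e, f}  B2 = {a, c, d, e}  B3 = {a, b, c, d}
Tree: B1–B2, B2–B3

Every bag has size at most 4, so the width is 4 − 1 = 3 and tw(G) ≤ 3. For the lower bound, the 4 vertices {a, c, d, e} are pairwise adjacent, and any tree decomposition puts a clique entirely inside one bag — forcing width ≥ 3. Therefore the treewidth is 3.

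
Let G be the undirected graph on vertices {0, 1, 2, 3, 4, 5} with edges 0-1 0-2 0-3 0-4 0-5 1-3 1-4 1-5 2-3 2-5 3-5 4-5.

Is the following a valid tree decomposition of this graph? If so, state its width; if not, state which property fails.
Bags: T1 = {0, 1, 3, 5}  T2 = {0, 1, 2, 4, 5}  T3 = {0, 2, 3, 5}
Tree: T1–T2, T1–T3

A tree decomposition must satisfy three properties: every vertex lies in some bag; for every edge, both endpoints lie together in some bag; and for every vertex, the bags containing it form a connected subtree. Here bags containing vertex 2 are not connected in the tree, so the decomposition is invalid.

No — bags containing vertex 2 are not connected in the tree.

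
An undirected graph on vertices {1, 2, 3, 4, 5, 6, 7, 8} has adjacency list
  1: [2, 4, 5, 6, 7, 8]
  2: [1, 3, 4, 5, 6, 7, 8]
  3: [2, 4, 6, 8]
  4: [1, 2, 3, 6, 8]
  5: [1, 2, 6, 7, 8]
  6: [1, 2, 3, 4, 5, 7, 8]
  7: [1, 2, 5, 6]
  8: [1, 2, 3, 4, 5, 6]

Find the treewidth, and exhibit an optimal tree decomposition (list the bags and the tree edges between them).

Every bag has size at most 5, so the width is 5 − 1 = 4 and tw(G) ≤ 4. Conversely, {1, 2, 4, 6, 8} is a clique of size 5, and the vertices of any clique must share a bag in every tree decomposition; so some bag has ≥ 5 vertices and tw(G) ≥ 4. Therefore the treewidth is 4.

Treewidth 4.
One such decomposition:
Bags: B1 = {1, 2, 5, 6, 8}  B2 = {1, 2, 5, 6, 7}  B3 = {1, 2, 4, 6, 8}  B4 = {2, 3, 4, 6, 8}
Tree: B1–B2, B1–B3, B3–B4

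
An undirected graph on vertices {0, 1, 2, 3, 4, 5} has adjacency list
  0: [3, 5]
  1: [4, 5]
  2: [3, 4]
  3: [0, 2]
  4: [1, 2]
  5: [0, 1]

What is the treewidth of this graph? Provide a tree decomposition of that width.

Every bag has size at most 3, so the width is 3 − 1 = 2 and tw(G) ≤ 2. The edges 1–4–2–3–0–5–1 form a cycle, so G is not a tree and its treewidth is at least 2. Hence tw(G) = 2 exactly.

Treewidth 2.
One such decomposition:
Bags: B1 = {1, 2, 4}  B2 = {1, 2, 3}  B3 = {0, 1, 3}  B4 = {0, 1, 5}
Tree: B1–B2, B2–B3, B3–B4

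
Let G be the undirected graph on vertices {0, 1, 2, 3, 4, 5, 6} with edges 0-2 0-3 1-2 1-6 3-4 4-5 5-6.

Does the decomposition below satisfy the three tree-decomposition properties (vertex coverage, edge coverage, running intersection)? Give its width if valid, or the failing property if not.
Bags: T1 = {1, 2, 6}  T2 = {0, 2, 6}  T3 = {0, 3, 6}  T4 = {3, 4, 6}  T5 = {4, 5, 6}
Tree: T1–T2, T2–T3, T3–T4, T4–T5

Yes; width 2.

Every vertex of G appears in some bag (union = {0, 1, 2, 3, 4, 5, 6}); every edge is covered by a bag; and for each vertex v the set of bags containing v is connected in the bag tree. The decomposition is therefore valid. The largest bag has 3 vertices, so the width is 2.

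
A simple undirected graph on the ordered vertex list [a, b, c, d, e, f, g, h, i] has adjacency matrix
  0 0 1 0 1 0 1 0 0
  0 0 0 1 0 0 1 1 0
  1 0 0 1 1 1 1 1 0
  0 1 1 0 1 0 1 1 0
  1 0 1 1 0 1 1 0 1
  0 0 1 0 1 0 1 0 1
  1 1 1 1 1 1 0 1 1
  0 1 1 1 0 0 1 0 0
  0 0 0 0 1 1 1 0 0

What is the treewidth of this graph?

3

A width-3 tree decomposition is:
Bags: B1 = {c, d, e, g}  B2 = {c, d, g, h}  B3 = {c, e, f, g}  B4 = {a, c, e, g}  B5 = {b, d, g, h}  B6 = {e, f, g, i}
Tree: B1–B2, B1–B3, B3–B4, B2–B5, B3–B6
Each bag holds 4 vertices, so the decomposition has width 3, which upper-bounds the treewidth. For the lower bound, the 4 vertices {c, d, e, g} are pairwise adjacent, and any tree decomposition puts a clique entirely inside one bag — forcing width ≥ 3. The upper and lower bounds meet at 3, so that is the treewidth.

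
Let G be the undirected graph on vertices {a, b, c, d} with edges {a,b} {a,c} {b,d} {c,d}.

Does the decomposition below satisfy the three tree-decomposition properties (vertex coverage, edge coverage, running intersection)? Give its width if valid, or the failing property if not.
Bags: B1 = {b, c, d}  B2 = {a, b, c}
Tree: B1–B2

Yes; width 2.

Every vertex of G appears in some bag (union = {a, b, c, d}); every edge is covered by a bag; and for each vertex v the set of bags containing v is connected in the bag tree. The decomposition is therefore valid. The largest bag has 3 vertices, so the width is 2.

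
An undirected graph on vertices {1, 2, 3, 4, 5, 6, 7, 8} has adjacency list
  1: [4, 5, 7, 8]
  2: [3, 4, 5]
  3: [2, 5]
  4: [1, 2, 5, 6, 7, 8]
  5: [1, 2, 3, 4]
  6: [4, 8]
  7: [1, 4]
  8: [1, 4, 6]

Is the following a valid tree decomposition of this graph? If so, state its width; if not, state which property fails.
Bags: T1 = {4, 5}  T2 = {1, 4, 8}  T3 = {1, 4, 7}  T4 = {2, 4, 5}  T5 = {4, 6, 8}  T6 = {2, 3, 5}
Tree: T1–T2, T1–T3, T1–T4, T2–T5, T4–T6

A tree decomposition must satisfy three properties: every vertex lies in some bag; for every edge, both endpoints lie together in some bag; and for every vertex, the bags containing it form a connected subtree. Here edge (1,5) lies in no bag, so the decomposition is invalid.

No — edge (1,5) lies in no bag.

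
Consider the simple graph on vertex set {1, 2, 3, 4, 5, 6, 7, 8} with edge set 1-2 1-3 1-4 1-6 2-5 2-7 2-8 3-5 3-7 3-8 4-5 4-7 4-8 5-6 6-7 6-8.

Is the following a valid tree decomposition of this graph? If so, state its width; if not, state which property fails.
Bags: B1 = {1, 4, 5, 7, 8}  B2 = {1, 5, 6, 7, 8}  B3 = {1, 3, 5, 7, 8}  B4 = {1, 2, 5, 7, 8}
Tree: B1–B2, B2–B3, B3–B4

Yes; width 4.

Every vertex of G appears in some bag (union = {1, 2, 3, 4, 5, 6, 7, 8}); every edge is covered by a bag; and for each vertex v the set of bags containing v is connected in the bag tree. The decomposition is therefore valid. The largest bag has 5 vertices, so the width is 4.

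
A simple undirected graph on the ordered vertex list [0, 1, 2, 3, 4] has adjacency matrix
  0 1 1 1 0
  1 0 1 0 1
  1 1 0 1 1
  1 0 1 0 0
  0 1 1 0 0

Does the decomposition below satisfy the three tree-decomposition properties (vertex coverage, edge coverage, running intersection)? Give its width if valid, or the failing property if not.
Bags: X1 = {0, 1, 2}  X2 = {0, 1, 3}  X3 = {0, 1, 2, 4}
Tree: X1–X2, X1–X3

A tree decomposition must satisfy three properties: every vertex lies in some bag; for every edge, both endpoints lie together in some bag; and for every vertex, the bags containing it form a connected subtree. Here edge (2,3) lies in no bag, so the decomposition is invalid.

No — edge (2,3) lies in no bag.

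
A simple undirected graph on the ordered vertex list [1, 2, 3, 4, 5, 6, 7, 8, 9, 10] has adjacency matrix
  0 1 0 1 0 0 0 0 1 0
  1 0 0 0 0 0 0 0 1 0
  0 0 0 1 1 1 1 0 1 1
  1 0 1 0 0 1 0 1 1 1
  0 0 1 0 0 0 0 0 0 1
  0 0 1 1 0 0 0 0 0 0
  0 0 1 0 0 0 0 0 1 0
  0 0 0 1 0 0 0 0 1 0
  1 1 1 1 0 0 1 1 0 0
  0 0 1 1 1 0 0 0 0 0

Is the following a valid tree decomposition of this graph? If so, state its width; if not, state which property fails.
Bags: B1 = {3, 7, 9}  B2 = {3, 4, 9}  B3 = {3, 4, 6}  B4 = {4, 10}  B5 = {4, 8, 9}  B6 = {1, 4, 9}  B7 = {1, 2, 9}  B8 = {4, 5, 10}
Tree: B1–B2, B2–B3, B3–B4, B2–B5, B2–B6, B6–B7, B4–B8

A tree decomposition must satisfy three properties: every vertex lies in some bag; for every edge, both endpoints lie together in some bag; and for every vertex, the bags containing it form a connected subtree. Here edge (3,10) lies in no bag, so the decomposition is invalid.

No — edge (3,10) lies in no bag.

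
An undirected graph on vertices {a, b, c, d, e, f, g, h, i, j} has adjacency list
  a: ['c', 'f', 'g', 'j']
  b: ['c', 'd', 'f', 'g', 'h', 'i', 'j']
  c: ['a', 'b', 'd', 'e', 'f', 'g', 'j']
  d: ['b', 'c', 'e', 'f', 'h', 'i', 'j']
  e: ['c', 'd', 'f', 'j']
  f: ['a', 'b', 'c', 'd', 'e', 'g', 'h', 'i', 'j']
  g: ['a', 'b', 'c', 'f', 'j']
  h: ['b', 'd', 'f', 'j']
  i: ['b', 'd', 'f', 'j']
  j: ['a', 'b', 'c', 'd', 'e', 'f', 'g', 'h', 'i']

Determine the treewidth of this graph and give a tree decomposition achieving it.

Treewidth 4.
Bags: B1 = {b, d, f, i, j}  B2 = {b, d, f, h, j}  B3 = {b, c, d, f, j}  B4 = {b, c, f, g, j}  B5 = {a, c, f, g, j}  B6 = {c, d, e, f, j}
Tree: B1–B2, B1–B3, B3–B4, B4–B5, B3–B6

The largest bag has 5 vertices, giving width 4; this decomposition certifies tw(G) ≤ 4. On the other hand G contains the 5-clique {c, d, e, f, j}. A clique must lie in a single bag of any decomposition, so no decomposition can have width below 4. Combining the bounds, tw(G) = 4.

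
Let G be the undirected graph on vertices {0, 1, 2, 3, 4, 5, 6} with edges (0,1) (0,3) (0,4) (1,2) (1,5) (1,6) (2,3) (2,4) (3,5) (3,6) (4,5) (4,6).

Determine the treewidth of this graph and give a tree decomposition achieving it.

Treewidth 3.
One such decomposition:
Bags: B1 = {0, 1, 3, 4}  B2 = {1, 2, 3, 4}  B3 = {1, 3, 4, 6}  B4 = {1, 3, 4, 5}
Tree: B1–B2, B2–B3, B3–B4

Each bag holds 4 vertices, so the decomposition has width 3, which upper-bounds the treewidth. For the lower bound: the 4 vertex sets {0,4}, {1,2}, {3}, {6} are disjoint, each induces a connected subgraph, and every pair is joined by at least one edge of G. Contracting each set to a single vertex therefore yields K_{4} as a minor, and since treewidth is minor-monotone, tw(G) ≥ tw(K_{4}) = 3. Therefore the treewidth is 3.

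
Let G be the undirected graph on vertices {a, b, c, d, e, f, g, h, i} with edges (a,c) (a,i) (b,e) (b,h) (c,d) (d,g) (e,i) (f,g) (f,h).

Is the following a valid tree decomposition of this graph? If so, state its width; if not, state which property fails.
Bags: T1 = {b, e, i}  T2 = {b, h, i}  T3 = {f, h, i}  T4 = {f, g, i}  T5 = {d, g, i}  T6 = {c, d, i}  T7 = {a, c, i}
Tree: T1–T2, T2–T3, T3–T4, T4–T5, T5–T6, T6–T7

Yes; width 2.

Checking the three conditions: (i) the bags cover all of {a, b, c, d, e, f, g, h, i}; (ii) for each edge, some bag contains both endpoints; (iii) the bags containing any fixed vertex form a subtree. All hold, so the decomposition is valid with width 3 − 1 = 2.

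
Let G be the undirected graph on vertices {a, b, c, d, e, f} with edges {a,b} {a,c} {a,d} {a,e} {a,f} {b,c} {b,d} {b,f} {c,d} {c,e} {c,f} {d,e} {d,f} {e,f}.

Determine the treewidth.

A width-4 tree decomposition is:
Bags: B1 = {a, c, d, e, f}  B2 = {a, b, c, d, f}
Tree: B1–B2
The largest bag has 5 vertices, giving width 4; this decomposition certifies tw(G) ≤ 4. Conversely, {a, c, d, e, f} is a clique of size 5, and the vertices of any clique must share a bag in every tree decomposition; so some bag has ≥ 5 vertices and tw(G) ≥ 4. The upper and lower bounds meet at 4, so that is the treewidth.

4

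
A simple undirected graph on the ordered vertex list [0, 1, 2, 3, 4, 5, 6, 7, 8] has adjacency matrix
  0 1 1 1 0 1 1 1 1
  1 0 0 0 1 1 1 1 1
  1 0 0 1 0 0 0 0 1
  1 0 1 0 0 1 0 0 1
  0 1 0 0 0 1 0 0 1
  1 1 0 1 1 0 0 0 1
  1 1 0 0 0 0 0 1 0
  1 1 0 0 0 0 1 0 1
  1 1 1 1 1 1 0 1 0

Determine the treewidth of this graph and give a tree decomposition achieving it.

Each bag holds 4 vertices, so the decomposition has width 3, which upper-bounds the treewidth. For the lower bound, the 4 vertices {0, 1, 5, 8} are pairwise adjacent, and any tree decomposition puts a clique entirely inside one bag — forcing width ≥ 3. Combining the bounds, tw(G) = 3.

Treewidth 3.
Bags: B1 = {0, 1, 7, 8}  B2 = {0, 1, 5, 8}  B3 = {0, 1, 6, 7}  B4 = {0, 3, 5, 8}  B5 = {0, 2, 3, 8}  B6 = {1, 4, 5, 8}
Tree: B1–B2, B1–B3, B2–B4, B4–B5, B2–B6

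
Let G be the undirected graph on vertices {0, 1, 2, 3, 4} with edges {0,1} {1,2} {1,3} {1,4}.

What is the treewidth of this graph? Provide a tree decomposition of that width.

Each bag holds 2 vertices, so the decomposition has width 1, which upper-bounds the treewidth. G has an edge, so its treewidth is at least 1. Hence tw(G) = 1 exactly.

Treewidth 1.
Bags: B1 = {1, 2}  B2 = {0, 1}  B3 = {1, 4}  B4 = {1, 3}
Tree: B1–B2, B2–B3, B3–B4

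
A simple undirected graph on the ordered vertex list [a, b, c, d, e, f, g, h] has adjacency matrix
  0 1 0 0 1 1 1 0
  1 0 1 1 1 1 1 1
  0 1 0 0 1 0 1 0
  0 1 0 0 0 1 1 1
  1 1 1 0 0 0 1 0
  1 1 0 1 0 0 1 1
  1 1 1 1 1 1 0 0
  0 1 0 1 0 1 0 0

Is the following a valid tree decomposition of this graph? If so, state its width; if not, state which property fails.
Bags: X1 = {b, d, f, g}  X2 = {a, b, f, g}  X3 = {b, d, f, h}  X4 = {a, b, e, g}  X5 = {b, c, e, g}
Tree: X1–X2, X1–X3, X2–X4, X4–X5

Yes; width 3.

Checking the three conditions: (i) the bags cover all of {a, b, c, d, e, f, g, h}; (ii) for each edge, some bag contains both endpoints; (iii) the bags containing any fixed vertex form a subtree. All hold, so the decomposition is valid with width 4 − 1 = 3.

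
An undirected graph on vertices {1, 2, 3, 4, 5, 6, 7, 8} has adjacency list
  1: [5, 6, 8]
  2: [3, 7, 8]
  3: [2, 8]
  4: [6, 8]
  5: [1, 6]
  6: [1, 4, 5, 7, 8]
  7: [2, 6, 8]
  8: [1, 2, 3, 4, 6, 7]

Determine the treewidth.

2

A width-2 tree decomposition is:
Bags: B1 = {6, 7, 8}  B2 = {2, 7, 8}  B3 = {4, 6, 8}  B4 = {1, 6, 8}  B5 = {1, 5, 6}  B6 = {2, 3, 8}
Tree: B1–B2, B1–B3, B1–B4, B4–B5, B2–B6
Every bag has size at most 3, so the width is 3 − 1 = 2 and tw(G) ≤ 2. Conversely, {2, 3, 8} is a clique of size 3, and the vertices of any clique must share a bag in every tree decomposition; so some bag has ≥ 3 vertices and tw(G) ≥ 2. The upper and lower bounds meet at 2, so that is the treewidth.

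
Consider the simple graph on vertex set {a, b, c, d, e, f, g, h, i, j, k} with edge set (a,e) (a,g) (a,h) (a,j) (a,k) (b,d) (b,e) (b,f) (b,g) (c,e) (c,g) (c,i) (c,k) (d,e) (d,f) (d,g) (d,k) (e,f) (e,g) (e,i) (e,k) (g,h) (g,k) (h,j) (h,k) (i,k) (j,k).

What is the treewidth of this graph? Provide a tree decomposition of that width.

The largest bag has 4 vertices, giving width 3; this decomposition certifies tw(G) ≤ 3. On the other hand G contains the 4-clique {b, d, e, f}. A clique must lie in a single bag of any decomposition, so no decomposition can have width below 3. Hence tw(G) = 3 exactly.

Treewidth 3.
One such decomposition:
Bags: B1 = {c, e, i, k}  B2 = {c, e, g, k}  B3 = {d, e, g, k}  B4 = {b, d, e, g}  B5 = {b, d, e, f}  B6 = {a, e, g, k}  B7 = {a, g, h, k}  B8 = {a, h, j, k}
Tree: B1–B2, B2–B3, B3–B4, B4–B5, B3–B6, B6–B7, B7–B8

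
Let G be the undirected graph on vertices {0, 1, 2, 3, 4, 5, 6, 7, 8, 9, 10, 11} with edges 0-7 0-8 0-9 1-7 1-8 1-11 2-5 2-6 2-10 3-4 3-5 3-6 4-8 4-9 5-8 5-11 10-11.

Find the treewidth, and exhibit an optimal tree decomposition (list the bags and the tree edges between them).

Treewidth 3.
One such decomposition:
Bags: B1 = {0, 4, 7, 9}  B2 = {0, 4, 7, 8}  B3 = {1, 4, 7, 8}  B4 = {1, 3, 4, 8}  B5 = {1, 3, 5, 8}  B6 = {1, 3, 5, 11}  B7 = {3, 5, 6, 11}  B8 = {2, 5, 6, 11}  B9 = {2, 6, 10, 11}
Tree: B1–B2, B2–B3, B3–B4, B4–B5, B5–B6, B6–B7, B7–B8, B8–B9

Each bag holds 4 vertices, so the decomposition has width 3, which upper-bounds the treewidth. For the lower bound: the 4 vertex sets {0,7,9}, {4}, {8}, {1,3,5,11} are disjoint, each induces a connected subgraph, and every pair is joined by at least one edge of G. Contracting each set to a single vertex therefore yields K_{4} as a minor, and since treewidth is minor-monotone, tw(G) ≥ tw(K_{4}) = 3. The upper and lower bounds meet at 3, so that is the treewidth.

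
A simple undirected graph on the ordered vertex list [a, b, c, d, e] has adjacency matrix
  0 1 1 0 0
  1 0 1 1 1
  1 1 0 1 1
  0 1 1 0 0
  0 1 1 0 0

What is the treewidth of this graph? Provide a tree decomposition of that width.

Treewidth 2.
Bags: B1 = {b, c, e}  B2 = {b, c, d}  B3 = {a, b, c}
Tree: B1–B2, B1–B3

The largest bag has 3 vertices, giving width 2; this decomposition certifies tw(G) ≤ 2. For the lower bound, the 3 vertices {b, c, d} are pairwise adjacent, and any tree decomposition puts a clique entirely inside one bag — forcing width ≥ 2. The upper and lower bounds meet at 2, so that is the treewidth.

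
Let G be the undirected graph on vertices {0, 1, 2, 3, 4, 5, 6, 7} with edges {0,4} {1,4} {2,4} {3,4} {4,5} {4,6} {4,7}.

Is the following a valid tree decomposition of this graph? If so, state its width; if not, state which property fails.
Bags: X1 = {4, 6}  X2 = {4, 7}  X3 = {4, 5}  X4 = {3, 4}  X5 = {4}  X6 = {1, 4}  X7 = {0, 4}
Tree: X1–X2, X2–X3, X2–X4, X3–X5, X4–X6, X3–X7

No — vertex 2 appears in no bag.

A tree decomposition must satisfy three properties: every vertex lies in some bag; for every edge, both endpoints lie together in some bag; and for every vertex, the bags containing it form a connected subtree. Here vertex 2 appears in no bag, so the decomposition is invalid.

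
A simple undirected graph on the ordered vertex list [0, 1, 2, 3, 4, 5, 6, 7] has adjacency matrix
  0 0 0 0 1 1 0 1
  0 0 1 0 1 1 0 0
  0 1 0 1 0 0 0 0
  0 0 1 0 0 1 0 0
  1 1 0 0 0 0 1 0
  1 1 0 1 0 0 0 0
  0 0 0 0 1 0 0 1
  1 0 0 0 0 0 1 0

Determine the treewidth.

A width-2 tree decomposition is:
Bags: B1 = {2, 3, 5}  B2 = {1, 2, 5}  B3 = {0, 1, 5}  B4 = {0, 1, 4}  B5 = {0, 4, 7}  B6 = {4, 6, 7}
Tree: B1–B2, B2–B3, B3–B4, B4–B5, B5–B6
The largest bag has 3 vertices, giving width 2; this decomposition certifies tw(G) ≤ 2. Since 3–2–1–5–3 is a cycle in G, G is not acyclic. Forests are exactly the graphs of treewidth ≤ 1, so tw(G) ≥ 2. Therefore the treewidth is 2.

2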